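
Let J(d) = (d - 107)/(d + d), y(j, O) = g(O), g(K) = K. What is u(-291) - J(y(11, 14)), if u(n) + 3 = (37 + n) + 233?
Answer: -579/28 ≈ -20.679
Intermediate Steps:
u(n) = 267 + n (u(n) = -3 + ((37 + n) + 233) = -3 + (270 + n) = 267 + n)
y(j, O) = O
J(d) = (-107 + d)/(2*d) (J(d) = (-107 + d)/((2*d)) = (-107 + d)*(1/(2*d)) = (-107 + d)/(2*d))
u(-291) - J(y(11, 14)) = (267 - 291) - (-107 + 14)/(2*14) = -24 - (-93)/(2*14) = -24 - 1*(-93/28) = -24 + 93/28 = -579/28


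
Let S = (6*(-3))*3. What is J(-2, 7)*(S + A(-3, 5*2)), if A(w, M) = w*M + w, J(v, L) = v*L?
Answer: 1218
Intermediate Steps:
S = -54 (S = -18*3 = -54)
J(v, L) = L*v
A(w, M) = w + M*w (A(w, M) = M*w + w = w + M*w)
J(-2, 7)*(S + A(-3, 5*2)) = (7*(-2))*(-54 - 3*(1 + 5*2)) = -14*(-54 - 3*(1 + 10)) = -14*(-54 - 3*11) = -14*(-54 - 33) = -14*(-87) = 1218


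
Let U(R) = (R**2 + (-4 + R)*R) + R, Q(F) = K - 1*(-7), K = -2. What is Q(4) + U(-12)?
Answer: 329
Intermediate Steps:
Q(F) = 5 (Q(F) = -2 - 1*(-7) = -2 + 7 = 5)
U(R) = R + R**2 + R*(-4 + R) (U(R) = (R**2 + R*(-4 + R)) + R = R + R**2 + R*(-4 + R))
Q(4) + U(-12) = 5 - 12*(-3 + 2*(-12)) = 5 - 12*(-3 - 24) = 5 - 12*(-27) = 5 + 324 = 329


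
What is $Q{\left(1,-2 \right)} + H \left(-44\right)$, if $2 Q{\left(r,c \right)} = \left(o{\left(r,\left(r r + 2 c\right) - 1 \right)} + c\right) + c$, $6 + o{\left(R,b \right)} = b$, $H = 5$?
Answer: $-227$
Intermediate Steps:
$o{\left(R,b \right)} = -6 + b$
$Q{\left(r,c \right)} = - \frac{7}{2} + \frac{r^{2}}{2} + 2 c$ ($Q{\left(r,c \right)} = \frac{\left(\left(-6 - \left(1 - 2 c - r r\right)\right) + c\right) + c}{2} = \frac{\left(\left(-6 - \left(1 - r^{2} - 2 c\right)\right) + c\right) + c}{2} = \frac{\left(\left(-6 + \left(-1 + r^{2} + 2 c\right)\right) + c\right) + c}{2} = \frac{\left(\left(-7 + r^{2} + 2 c\right) + c\right) + c}{2} = \frac{\left(-7 + r^{2} + 3 c\right) + c}{2} = \frac{-7 + r^{2} + 4 c}{2} = - \frac{7}{2} + \frac{r^{2}}{2} + 2 c$)
$Q{\left(1,-2 \right)} + H \left(-44\right) = \left(- \frac{7}{2} + \frac{1^{2}}{2} + 2 \left(-2\right)\right) + 5 \left(-44\right) = \left(- \frac{7}{2} + \frac{1}{2} \cdot 1 - 4\right) - 220 = \left(- \frac{7}{2} + \frac{1}{2} - 4\right) - 220 = -7 - 220 = -227$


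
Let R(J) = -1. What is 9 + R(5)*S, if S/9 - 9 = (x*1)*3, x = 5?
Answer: -207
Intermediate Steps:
S = 216 (S = 81 + 9*((5*1)*3) = 81 + 9*(5*3) = 81 + 9*15 = 81 + 135 = 216)
9 + R(5)*S = 9 - 1*216 = 9 - 216 = -207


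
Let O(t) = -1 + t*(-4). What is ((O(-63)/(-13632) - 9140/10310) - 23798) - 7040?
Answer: -433428226525/14054592 ≈ -30839.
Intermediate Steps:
O(t) = -1 - 4*t
((O(-63)/(-13632) - 9140/10310) - 23798) - 7040 = (((-1 - 4*(-63))/(-13632) - 9140/10310) - 23798) - 7040 = (((-1 + 252)*(-1/13632) - 9140*1/10310) - 23798) - 7040 = ((251*(-1/13632) - 914/1031) - 23798) - 7040 = ((-251/13632 - 914/1031) - 23798) - 7040 = (-12718429/14054592 - 23798) - 7040 = -334483898845/14054592 - 7040 = -433428226525/14054592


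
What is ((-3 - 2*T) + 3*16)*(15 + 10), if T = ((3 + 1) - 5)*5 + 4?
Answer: 1175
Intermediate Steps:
T = -1 (T = (4 - 5)*5 + 4 = -1*5 + 4 = -5 + 4 = -1)
((-3 - 2*T) + 3*16)*(15 + 10) = ((-3 - 2*(-1)) + 3*16)*(15 + 10) = ((-3 + 2) + 48)*25 = (-1 + 48)*25 = 47*25 = 1175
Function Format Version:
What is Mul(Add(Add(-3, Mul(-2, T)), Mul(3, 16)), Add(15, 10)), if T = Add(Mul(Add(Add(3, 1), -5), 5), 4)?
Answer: 1175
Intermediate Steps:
T = -1 (T = Add(Mul(Add(4, -5), 5), 4) = Add(Mul(-1, 5), 4) = Add(-5, 4) = -1)
Mul(Add(Add(-3, Mul(-2, T)), Mul(3, 16)), Add(15, 10)) = Mul(Add(Add(-3, Mul(-2, -1)), Mul(3, 16)), Add(15, 10)) = Mul(Add(Add(-3, 2), 48), 25) = Mul(Add(-1, 48), 25) = Mul(47, 25) = 1175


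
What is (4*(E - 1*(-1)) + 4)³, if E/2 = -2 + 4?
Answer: 13824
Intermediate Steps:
E = 4 (E = 2*(-2 + 4) = 2*2 = 4)
(4*(E - 1*(-1)) + 4)³ = (4*(4 - 1*(-1)) + 4)³ = (4*(4 + 1) + 4)³ = (4*5 + 4)³ = (20 + 4)³ = 24³ = 13824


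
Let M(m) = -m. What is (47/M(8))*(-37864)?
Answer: 222451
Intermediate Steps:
(47/M(8))*(-37864) = (47/((-1*8)))*(-37864) = (47/(-8))*(-37864) = (47*(-1/8))*(-37864) = -47/8*(-37864) = 222451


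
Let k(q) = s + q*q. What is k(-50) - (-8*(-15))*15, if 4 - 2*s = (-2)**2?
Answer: 700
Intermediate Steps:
s = 0 (s = 2 - 1/2*(-2)**2 = 2 - 1/2*4 = 2 - 2 = 0)
k(q) = q**2 (k(q) = 0 + q*q = 0 + q**2 = q**2)
k(-50) - (-8*(-15))*15 = (-50)**2 - (-8*(-15))*15 = 2500 - 120*15 = 2500 - 1*1800 = 2500 - 1800 = 700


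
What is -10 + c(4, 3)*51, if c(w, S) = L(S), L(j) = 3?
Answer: 143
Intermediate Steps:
c(w, S) = 3
-10 + c(4, 3)*51 = -10 + 3*51 = -10 + 153 = 143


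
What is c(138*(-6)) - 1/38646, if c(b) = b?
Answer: -31998889/38646 ≈ -828.00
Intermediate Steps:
c(138*(-6)) - 1/38646 = 138*(-6) - 1/38646 = -828 - 1*1/38646 = -828 - 1/38646 = -31998889/38646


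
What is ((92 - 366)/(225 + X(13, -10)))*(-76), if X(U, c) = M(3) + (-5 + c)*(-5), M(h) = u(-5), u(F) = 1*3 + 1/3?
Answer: 31236/455 ≈ 68.651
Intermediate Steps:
u(F) = 10/3 (u(F) = 3 + 1/3 = 10/3)
M(h) = 10/3
X(U, c) = 85/3 - 5*c (X(U, c) = 10/3 + (-5 + c)*(-5) = 10/3 + (25 - 5*c) = 85/3 - 5*c)
((92 - 366)/(225 + X(13, -10)))*(-76) = ((92 - 366)/(225 + (85/3 - 5*(-10))))*(-76) = -274/(225 + (85/3 + 50))*(-76) = -274/(225 + 235/3)*(-76) = -274/910/3*(-76) = -274*3/910*(-76) = -411/455*(-76) = 31236/455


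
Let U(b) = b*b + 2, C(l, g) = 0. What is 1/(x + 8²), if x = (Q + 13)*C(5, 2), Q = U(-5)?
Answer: 1/64 ≈ 0.015625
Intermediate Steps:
U(b) = 2 + b² (U(b) = b² + 2 = 2 + b²)
Q = 27 (Q = 2 + (-5)² = 2 + 25 = 27)
x = 0 (x = (27 + 13)*0 = 40*0 = 0)
1/(x + 8²) = 1/(0 + 8²) = 1/(0 + 64) = 1/64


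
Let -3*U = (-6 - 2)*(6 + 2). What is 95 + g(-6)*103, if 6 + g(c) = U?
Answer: 5023/3 ≈ 1674.3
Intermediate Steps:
U = 64/3 (U = -(-6 - 2)*(6 + 2)/3 = -(-8)*8/3 = -1/3*(-64) = 64/3 ≈ 21.333)
g(c) = 46/3 (g(c) = -6 + 64/3 = 46/3)
95 + g(-6)*103 = 95 + (46/3)*103 = 95 + 4738/3 = 5023/3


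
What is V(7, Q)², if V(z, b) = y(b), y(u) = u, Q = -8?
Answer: 64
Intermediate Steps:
V(z, b) = b
V(7, Q)² = (-8)² = 64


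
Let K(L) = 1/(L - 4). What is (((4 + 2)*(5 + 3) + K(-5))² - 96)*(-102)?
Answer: -6051490/27 ≈ -2.2413e+5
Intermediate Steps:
K(L) = 1/(-4 + L)
(((4 + 2)*(5 + 3) + K(-5))² - 96)*(-102) = (((4 + 2)*(5 + 3) + 1/(-4 - 5))² - 96)*(-102) = ((6*8 + 1/(-9))² - 96)*(-102) = ((48 - ⅑)² - 96)*(-102) = ((431/9)² - 96)*(-102) = (185761/81 - 96)*(-102) = (177985/81)*(-102) = -6051490/27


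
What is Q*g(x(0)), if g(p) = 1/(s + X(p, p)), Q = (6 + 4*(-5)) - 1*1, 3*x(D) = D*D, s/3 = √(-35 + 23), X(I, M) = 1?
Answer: 15*I/(-I + 6*√3) ≈ -0.13761 + 1.4301*I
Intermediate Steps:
s = 6*I*√3 (s = 3*√(-35 + 23) = 3*√(-12) = 3*(2*I*√3) = 6*I*√3 ≈ 10.392*I)
x(D) = D²/3 (x(D) = (D*D)/3 = D²/3)
Q = -15 (Q = (6 - 20) - 1 = -14 - 1 = -15)
g(p) = 1/(1 + 6*I*√3) (g(p) = 1/(6*I*√3 + 1) = 1/(1 + 6*I*√3))
Q*g(x(0)) = -15*(1/109 - 6*I*√3/109) = -15/109 + 90*I*√3/109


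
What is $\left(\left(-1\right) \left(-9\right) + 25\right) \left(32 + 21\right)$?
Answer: $1802$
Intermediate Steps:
$\left(\left(-1\right) \left(-9\right) + 25\right) \left(32 + 21\right) = \left(9 + 25\right) 53 = 34 \cdot 53 = 1802$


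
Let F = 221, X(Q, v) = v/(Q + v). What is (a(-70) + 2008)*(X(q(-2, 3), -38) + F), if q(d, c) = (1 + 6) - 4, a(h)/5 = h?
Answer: 12887634/35 ≈ 3.6822e+5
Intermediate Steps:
a(h) = 5*h
q(d, c) = 3 (q(d, c) = 7 - 4 = 3)
(a(-70) + 2008)*(X(q(-2, 3), -38) + F) = (5*(-70) + 2008)*(-38/(3 - 38) + 221) = (-350 + 2008)*(-38/(-35) + 221) = 1658*(-38*(-1/35) + 221) = 1658*(38/35 + 221) = 1658*(7773/35) = 12887634/35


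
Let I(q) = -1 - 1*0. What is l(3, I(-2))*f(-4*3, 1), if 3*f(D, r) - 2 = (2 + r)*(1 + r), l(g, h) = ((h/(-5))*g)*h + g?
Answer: 32/5 ≈ 6.4000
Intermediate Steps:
I(q) = -1 (I(q) = -1 + 0 = -1)
l(g, h) = g - g*h²/5 (l(g, h) = ((h*(-⅕))*g)*h + g = ((-h/5)*g)*h + g = (-g*h/5)*h + g = -g*h²/5 + g = g - g*h²/5)
f(D, r) = ⅔ + (1 + r)*(2 + r)/3 (f(D, r) = ⅔ + ((2 + r)*(1 + r))/3 = ⅔ + ((1 + r)*(2 + r))/3 = ⅔ + (1 + r)*(2 + r)/3)
l(3, I(-2))*f(-4*3, 1) = ((⅕)*3*(5 - 1*(-1)²))*(4/3 + 1 + (⅓)*1²) = ((⅕)*3*(5 - 1*1))*(4/3 + 1 + (⅓)*1) = ((⅕)*3*(5 - 1))*(4/3 + 1 + ⅓) = ((⅕)*3*4)*(8/3) = (12/5)*(8/3) = 32/5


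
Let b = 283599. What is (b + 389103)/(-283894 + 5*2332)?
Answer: -336351/136117 ≈ -2.4710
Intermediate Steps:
(b + 389103)/(-283894 + 5*2332) = (283599 + 389103)/(-283894 + 5*2332) = 672702/(-283894 + 11660) = 672702/(-272234) = 672702*(-1/272234) = -336351/136117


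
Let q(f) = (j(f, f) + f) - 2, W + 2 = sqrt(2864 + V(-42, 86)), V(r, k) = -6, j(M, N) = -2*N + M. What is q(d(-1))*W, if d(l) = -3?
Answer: 4 - 2*sqrt(2858) ≈ -102.92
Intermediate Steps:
j(M, N) = M - 2*N
W = -2 + sqrt(2858) (W = -2 + sqrt(2864 - 6) = -2 + sqrt(2858) ≈ 51.460)
q(f) = -2 (q(f) = ((f - 2*f) + f) - 2 = (-f + f) - 2 = 0 - 2 = -2)
q(d(-1))*W = -2*(-2 + sqrt(2858)) = 4 - 2*sqrt(2858)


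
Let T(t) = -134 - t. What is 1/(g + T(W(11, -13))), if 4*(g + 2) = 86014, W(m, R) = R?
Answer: 2/42761 ≈ 4.6772e-5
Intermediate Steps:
g = 43003/2 (g = -2 + (¼)*86014 = -2 + 43007/2 = 43003/2 ≈ 21502.)
1/(g + T(W(11, -13))) = 1/(43003/2 + (-134 - 1*(-13))) = 1/(43003/2 + (-134 + 13)) = 1/(43003/2 - 121) = 1/(42761/2) = 2/42761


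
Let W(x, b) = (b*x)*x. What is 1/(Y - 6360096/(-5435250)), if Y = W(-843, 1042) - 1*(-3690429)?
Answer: 905875/674140116146141 ≈ 1.3437e-9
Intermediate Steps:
W(x, b) = b*x²
Y = 744186687 (Y = 1042*(-843)² - 1*(-3690429) = 1042*710649 + 3690429 = 740496258 + 3690429 = 744186687)
1/(Y - 6360096/(-5435250)) = 1/(744186687 - 6360096/(-5435250)) = 1/(744186687 - 6360096*(-1/5435250)) = 1/(744186687 + 1060016/905875) = 1/(674140116146141/905875) = 905875/674140116146141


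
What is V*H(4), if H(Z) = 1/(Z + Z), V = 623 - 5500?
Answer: -4877/8 ≈ -609.63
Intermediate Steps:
V = -4877
H(Z) = 1/(2*Z)
V*H(4) = -4877/(2*4) = -4877*⅛ = -4877/8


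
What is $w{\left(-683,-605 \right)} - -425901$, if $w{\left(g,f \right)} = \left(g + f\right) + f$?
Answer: $424008$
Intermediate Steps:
$w{\left(g,f \right)} = g + 2 f$ ($w{\left(g,f \right)} = \left(f + g\right) + f = g + 2 f$)
$w{\left(-683,-605 \right)} - -425901 = \left(-683 + 2 \left(-605\right)\right) - -425901 = \left(-683 - 1210\right) + 425901 = -1893 + 425901 = 424008$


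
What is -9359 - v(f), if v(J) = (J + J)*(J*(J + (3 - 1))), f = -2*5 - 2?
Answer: -6479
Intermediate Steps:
f = -12 (f = -10 - 2 = -12)
v(J) = 2*J²*(2 + J) (v(J) = (2*J)*(J*(J + 2)) = (2*J)*(J*(2 + J)) = 2*J²*(2 + J))
-9359 - v(f) = -9359 - 2*(-12)²*(2 - 12) = -9359 - 2*144*(-10) = -9359 - 1*(-2880) = -9359 + 2880 = -6479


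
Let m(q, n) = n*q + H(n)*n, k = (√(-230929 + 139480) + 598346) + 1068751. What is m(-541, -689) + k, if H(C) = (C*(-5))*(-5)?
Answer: 13907871 + 9*I*√1129 ≈ 1.3908e+7 + 302.41*I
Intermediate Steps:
H(C) = 25*C (H(C) = -5*C*(-5) = 25*C)
k = 1667097 + 9*I*√1129 (k = (√(-91449) + 598346) + 1068751 = (9*I*√1129 + 598346) + 1068751 = (598346 + 9*I*√1129) + 1068751 = 1667097 + 9*I*√1129 ≈ 1.6671e+6 + 302.41*I)
m(q, n) = 25*n² + n*q (m(q, n) = n*q + (25*n)*n = n*q + 25*n² = 25*n² + n*q)
m(-541, -689) + k = -689*(-541 + 25*(-689)) + (1667097 + 9*I*√1129) = -689*(-541 - 17225) + (1667097 + 9*I*√1129) = -689*(-17766) + (1667097 + 9*I*√1129) = 12240774 + (1667097 + 9*I*√1129) = 13907871 + 9*I*√1129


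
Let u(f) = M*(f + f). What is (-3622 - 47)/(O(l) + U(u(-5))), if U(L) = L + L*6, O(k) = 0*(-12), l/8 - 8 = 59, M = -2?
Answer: -3669/140 ≈ -26.207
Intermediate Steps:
l = 536 (l = 64 + 8*59 = 64 + 472 = 536)
u(f) = -4*f (u(f) = -2*(f + f) = -4*f)
O(k) = 0
U(L) = 7*L (U(L) = L + 6*L = 7*L)
(-3622 - 47)/(O(l) + U(u(-5))) = (-3622 - 47)/(0 + 7*(-4*(-5))) = -3669/(0 + 7*20) = -3669/(0 + 140) = -3669/140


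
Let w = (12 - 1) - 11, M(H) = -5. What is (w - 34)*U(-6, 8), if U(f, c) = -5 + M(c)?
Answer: 340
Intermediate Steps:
w = 0 (w = 11 - 11 = 0)
U(f, c) = -10 (U(f, c) = -5 - 5 = -10)
(w - 34)*U(-6, 8) = (0 - 34)*(-10) = -34*(-10) = 340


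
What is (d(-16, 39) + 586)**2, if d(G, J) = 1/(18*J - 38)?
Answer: 151402701025/440896 ≈ 3.4340e+5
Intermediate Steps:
d(G, J) = 1/(-38 + 18*J)
(d(-16, 39) + 586)**2 = (1/(2*(-19 + 9*39)) + 586)**2 = (1/(2*(-19 + 351)) + 586)**2 = ((1/2)/332 + 586)**2 = ((1/2)*(1/332) + 586)**2 = (1/664 + 586)**2 = (389105/664)**2 = 151402701025/440896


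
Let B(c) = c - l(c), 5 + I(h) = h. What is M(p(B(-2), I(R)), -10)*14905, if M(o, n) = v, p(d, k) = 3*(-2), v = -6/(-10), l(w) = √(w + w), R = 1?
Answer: 8943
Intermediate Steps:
I(h) = -5 + h
l(w) = √2*√w (l(w) = √(2*w) = √2*√w)
B(c) = c - √2*√c
v = ⅗ (v = -6*(-⅒) = ⅗ ≈ 0.60000)
p(d, k) = -6
M(o, n) = ⅗
M(p(B(-2), I(R)), -10)*14905 = (⅗)*14905 = 8943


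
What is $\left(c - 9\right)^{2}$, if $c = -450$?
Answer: $210681$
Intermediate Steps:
$\left(c - 9\right)^{2} = \left(-450 - 9\right)^{2} = \left(-459\right)^{2} = 210681$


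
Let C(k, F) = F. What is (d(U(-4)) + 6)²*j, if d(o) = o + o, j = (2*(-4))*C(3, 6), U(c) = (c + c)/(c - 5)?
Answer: -78400/27 ≈ -2903.7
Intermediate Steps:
U(c) = 2*c/(-5 + c) (U(c) = (2*c)/(-5 + c) = 2*c/(-5 + c))
j = -48 (j = (2*(-4))*6 = -8*6 = -48)
d(o) = 2*o
(d(U(-4)) + 6)²*j = (2*(2*(-4)/(-5 - 4)) + 6)²*(-48) = (2*(2*(-4)/(-9)) + 6)²*(-48) = (2*(2*(-4)*(-⅑)) + 6)²*(-48) = (2*(8/9) + 6)²*(-48) = (16/9 + 6)²*(-48) = (70/9)²*(-48) = (4900/81)*(-48) = -78400/27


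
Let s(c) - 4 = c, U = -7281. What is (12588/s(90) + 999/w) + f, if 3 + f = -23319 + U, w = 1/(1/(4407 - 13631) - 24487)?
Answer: -10618393584345/433528 ≈ -2.4493e+7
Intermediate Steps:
s(c) = 4 + c
w = -9224/225868089 (w = 1/(1/(-9224) - 24487) = 1/(-1/9224 - 24487) = 1/(-225868089/9224) = -9224/225868089 ≈ -4.0838e-5)
f = -30603 (f = -3 + (-23319 - 7281) = -3 - 30600 = -30603)
(12588/s(90) + 999/w) + f = (12588/(4 + 90) + 999/(-9224/225868089)) - 30603 = (12588/94 + 999*(-225868089/9224)) - 30603 = (12588*(1/94) - 225642220911/9224) - 30603 = (6294/47 - 225642220911/9224) - 30603 = -10605126326961/433528 - 30603 = -10618393584345/433528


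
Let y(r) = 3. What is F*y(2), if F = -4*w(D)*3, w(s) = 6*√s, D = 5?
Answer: -216*√5 ≈ -482.99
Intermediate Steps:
F = -72*√5 (F = -24*√5*3 = -72*√5 ≈ -161.00)
F*y(2) = -72*√5*3 = -216*√5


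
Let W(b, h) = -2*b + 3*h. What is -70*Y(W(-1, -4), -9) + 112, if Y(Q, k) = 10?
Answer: -588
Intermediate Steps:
-70*Y(W(-1, -4), -9) + 112 = -70*10 + 112 = -700 + 112 = -588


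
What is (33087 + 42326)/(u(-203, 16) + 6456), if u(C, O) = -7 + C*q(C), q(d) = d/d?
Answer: 75413/6246 ≈ 12.074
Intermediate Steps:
q(d) = 1
u(C, O) = -7 + C (u(C, O) = -7 + C*1 = -7 + C)
(33087 + 42326)/(u(-203, 16) + 6456) = (33087 + 42326)/((-7 - 203) + 6456) = 75413/(-210 + 6456) = 75413/6246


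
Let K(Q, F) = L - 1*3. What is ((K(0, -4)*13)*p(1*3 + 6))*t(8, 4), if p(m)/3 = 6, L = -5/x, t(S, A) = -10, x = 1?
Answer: 18720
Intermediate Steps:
L = -5 (L = -5/1 = -5*1 = -5)
K(Q, F) = -8 (K(Q, F) = -5 - 1*3 = -5 - 3 = -8)
p(m) = 18 (p(m) = 3*6 = 18)
((K(0, -4)*13)*p(1*3 + 6))*t(8, 4) = (-8*13*18)*(-10) = -104*18*(-10) = -1872*(-10) = 18720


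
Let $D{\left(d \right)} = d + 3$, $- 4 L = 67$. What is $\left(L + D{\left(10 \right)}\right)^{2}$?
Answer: $\frac{225}{16} \approx 14.063$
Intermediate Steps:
$L = - \frac{67}{4}$ ($L = \left(- \frac{1}{4}\right) 67 = - \frac{67}{4} \approx -16.75$)
$D{\left(d \right)} = 3 + d$
$\left(L + D{\left(10 \right)}\right)^{2} = \left(- \frac{67}{4} + \left(3 + 10\right)\right)^{2} = \left(- \frac{67}{4} + 13\right)^{2} = \left(- \frac{15}{4}\right)^{2} = \frac{225}{16}$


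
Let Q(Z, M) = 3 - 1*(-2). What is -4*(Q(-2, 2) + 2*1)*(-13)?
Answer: 364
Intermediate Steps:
Q(Z, M) = 5 (Q(Z, M) = 3 + 2 = 5)
-4*(Q(-2, 2) + 2*1)*(-13) = -4*(5 + 2*1)*(-13) = -4*(5 + 2)*(-13) = -4*7*(-13) = -28*(-13) = 364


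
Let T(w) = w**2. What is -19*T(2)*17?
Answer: -1292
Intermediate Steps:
-19*T(2)*17 = -19*2**2*17 = -19*4*17 = -76*17 = -1292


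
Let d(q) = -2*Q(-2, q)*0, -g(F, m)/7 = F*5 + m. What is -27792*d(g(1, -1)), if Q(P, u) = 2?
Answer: 0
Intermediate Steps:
g(F, m) = -35*F - 7*m (g(F, m) = -7*(F*5 + m) = -7*(5*F + m) = -7*(m + 5*F) = -35*F - 7*m)
d(q) = 0 (d(q) = -2*2*0 = -4*0 = 0)
-27792*d(g(1, -1)) = -27792*0 = 0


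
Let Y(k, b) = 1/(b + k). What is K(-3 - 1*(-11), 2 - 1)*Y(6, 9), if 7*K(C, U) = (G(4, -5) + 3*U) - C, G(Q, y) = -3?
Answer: -8/105 ≈ -0.076190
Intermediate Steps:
K(C, U) = -3/7 - C/7 + 3*U/7 (K(C, U) = ((-3 + 3*U) - C)/7 = (-3 - C + 3*U)/7 = -3/7 - C/7 + 3*U/7)
K(-3 - 1*(-11), 2 - 1)*Y(6, 9) = (-3/7 - (-3 - 1*(-11))/7 + 3*(2 - 1)/7)/(9 + 6) = (-3/7 - (-3 + 11)/7 + (3/7)*1)/15 = (-3/7 - ⅐*8 + 3/7)*(1/15) = (-3/7 - 8/7 + 3/7)*(1/15) = -8/7*1/15 = -8/105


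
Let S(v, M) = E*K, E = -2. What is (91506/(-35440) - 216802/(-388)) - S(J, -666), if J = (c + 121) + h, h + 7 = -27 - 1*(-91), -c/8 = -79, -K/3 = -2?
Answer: 976620899/1718840 ≈ 568.19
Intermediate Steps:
K = 6 (K = -3*(-2) = 6)
c = 632 (c = -8*(-79) = 632)
h = 57 (h = -7 + (-27 - 1*(-91)) = -7 + (-27 + 91) = -7 + 64 = 57)
J = 810 (J = (632 + 121) + 57 = 753 + 57 = 810)
S(v, M) = -12 (S(v, M) = -2*6 = -12)
(91506/(-35440) - 216802/(-388)) - S(J, -666) = (91506/(-35440) - 216802/(-388)) - 1*(-12) = (91506*(-1/35440) - 216802*(-1/388)) + 12 = (-45753/17720 + 108401/194) + 12 = 955994819/1718840 + 12 = 976620899/1718840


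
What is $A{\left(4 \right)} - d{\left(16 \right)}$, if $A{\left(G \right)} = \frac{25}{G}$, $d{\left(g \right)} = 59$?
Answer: $- \frac{211}{4} \approx -52.75$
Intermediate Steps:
$A{\left(4 \right)} - d{\left(16 \right)} = \frac{25}{4} - 59 = - \frac{211}{4}$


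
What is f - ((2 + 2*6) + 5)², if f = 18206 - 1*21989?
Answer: -4144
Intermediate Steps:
f = -3783 (f = 18206 - 21989 = -3783)
f - ((2 + 2*6) + 5)² = -3783 - ((2 + 2*6) + 5)² = -3783 - ((2 + 12) + 5)² = -3783 - (14 + 5)² = -3783 - 1*19² = -3783 - 1*361 = -3783 - 361 = -4144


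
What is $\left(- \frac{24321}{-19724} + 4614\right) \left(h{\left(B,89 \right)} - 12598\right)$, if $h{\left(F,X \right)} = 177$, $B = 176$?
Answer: $- \frac{1130694274797}{19724} \approx -5.7326 \cdot 10^{7}$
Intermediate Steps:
$\left(- \frac{24321}{-19724} + 4614\right) \left(h{\left(B,89 \right)} - 12598\right) = \left(- \frac{24321}{-19724} + 4614\right) \left(177 - 12598\right) = \left(\left(-24321\right) \left(- \frac{1}{19724}\right) + 4614\right) \left(-12421\right) = \left(\frac{24321}{19724} + 4614\right) \left(-12421\right) = \frac{91030857}{19724} \left(-12421\right) = - \frac{1130694274797}{19724}$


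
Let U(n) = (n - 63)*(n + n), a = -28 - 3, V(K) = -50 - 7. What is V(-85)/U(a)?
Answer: -57/5828 ≈ -0.0097804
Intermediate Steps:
V(K) = -57
a = -31
U(n) = 2*n*(-63 + n) (U(n) = (-63 + n)*(2*n) = 2*n*(-63 + n))
V(-85)/U(a) = -57*(-1/(62*(-63 - 31))) = -57/(2*(-31)*(-94)) = -57/5828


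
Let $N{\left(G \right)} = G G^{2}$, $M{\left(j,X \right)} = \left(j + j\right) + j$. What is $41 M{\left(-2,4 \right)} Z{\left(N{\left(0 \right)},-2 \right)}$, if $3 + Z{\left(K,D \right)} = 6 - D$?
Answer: $-1230$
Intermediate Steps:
$M{\left(j,X \right)} = 3 j$ ($M{\left(j,X \right)} = 2 j + j = 3 j$)
$N{\left(G \right)} = G^{3}$
$Z{\left(K,D \right)} = 3 - D$ ($Z{\left(K,D \right)} = -3 - \left(-6 + D\right) = 3 - D$)
$41 M{\left(-2,4 \right)} Z{\left(N{\left(0 \right)},-2 \right)} = 41 \cdot 3 \left(-2\right) \left(3 - -2\right) = 41 \left(-6\right) \left(3 + 2\right) = \left(-246\right) 5 = -1230$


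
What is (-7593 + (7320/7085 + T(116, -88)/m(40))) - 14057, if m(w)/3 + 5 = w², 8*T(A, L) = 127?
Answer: -1174299532121/54242760 ≈ -21649.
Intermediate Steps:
T(A, L) = 127/8 (T(A, L) = (⅛)*127 = 127/8)
m(w) = -15 + 3*w²
(-7593 + (7320/7085 + T(116, -88)/m(40))) - 14057 = (-7593 + (7320/7085 + 127/(8*(-15 + 3*40²)))) - 14057 = (-7593 + (7320*(1/7085) + 127/(8*(-15 + 3*1600)))) - 14057 = (-7593 + (1464/1417 + 127/(8*(-15 + 4800)))) - 14057 = (-7593 + (1464/1417 + (127/8)/4785)) - 14057 = (-7593 + (1464/1417 + (127/8)*(1/4785))) - 14057 = (-7593 + (1464/1417 + 127/38280)) - 14057 = (-7593 + 56221879/54242760) - 14057 = -411809054801/54242760 - 14057 = -1174299532121/54242760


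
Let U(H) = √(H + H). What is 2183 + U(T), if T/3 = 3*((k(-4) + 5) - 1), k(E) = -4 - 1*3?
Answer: 2183 + 3*I*√6 ≈ 2183.0 + 7.3485*I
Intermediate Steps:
k(E) = -7 (k(E) = -4 - 3 = -7)
T = -27 (T = 3*(3*((-7 + 5) - 1)) = 3*(3*(-2 - 1)) = 3*(3*(-3)) = 3*(-9) = -27)
U(H) = √2*√H (U(H) = √(2*H) = √2*√H)
2183 + U(T) = 2183 + √2*√(-27) = 2183 + √2*(3*I*√3) = 2183 + 3*I*√6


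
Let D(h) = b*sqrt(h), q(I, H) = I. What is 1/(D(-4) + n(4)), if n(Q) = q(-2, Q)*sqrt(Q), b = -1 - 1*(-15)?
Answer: -1/200 - 7*I/200 ≈ -0.005 - 0.035*I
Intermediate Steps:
b = 14 (b = -1 + 15 = 14)
D(h) = 14*sqrt(h)
n(Q) = -2*sqrt(Q)
1/(D(-4) + n(4)) = 1/(14*sqrt(-4) - 2*sqrt(4)) = 1/(14*(2*I) - 2*2) = 1/(28*I - 4) = 1/(-4 + 28*I) = (-4 - 28*I)/800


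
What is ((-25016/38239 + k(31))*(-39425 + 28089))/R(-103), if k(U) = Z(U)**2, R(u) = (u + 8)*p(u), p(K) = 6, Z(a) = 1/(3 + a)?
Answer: -40923324169/3149555235 ≈ -12.993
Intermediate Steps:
R(u) = 48 + 6*u (R(u) = (u + 8)*6 = (8 + u)*6 = 48 + 6*u)
k(U) = (3 + U)**(-2) (k(U) = (1/(3 + U))**2 = (3 + U)**(-2))
((-25016/38239 + k(31))*(-39425 + 28089))/R(-103) = ((-25016/38239 + (3 + 31)**(-2))*(-39425 + 28089))/(48 + 6*(-103)) = ((-25016*1/38239 + 34**(-2))*(-11336))/(48 - 618) = ((-25016/38239 + 1/1156)*(-11336))/(-570) = -28880257/44204284*(-11336)*(-1/570) = (81846648338/11051071)*(-1/570) = -40923324169/3149555235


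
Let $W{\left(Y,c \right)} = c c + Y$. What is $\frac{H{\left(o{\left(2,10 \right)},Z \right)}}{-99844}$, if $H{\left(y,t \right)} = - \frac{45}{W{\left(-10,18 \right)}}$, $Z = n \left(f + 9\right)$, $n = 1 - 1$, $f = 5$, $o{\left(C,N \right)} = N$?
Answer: $\frac{45}{31351016} \approx 1.4354 \cdot 10^{-6}$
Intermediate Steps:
$n = 0$
$W{\left(Y,c \right)} = Y + c^{2}$ ($W{\left(Y,c \right)} = c^{2} + Y = Y + c^{2}$)
$Z = 0$ ($Z = 0 \left(5 + 9\right) = 0 \cdot 14 = 0$)
$H{\left(y,t \right)} = - \frac{45}{314}$ ($H{\left(y,t \right)} = - \frac{45}{-10 + 18^{2}} = - \frac{45}{-10 + 324} = - \frac{45}{314}$)
$\frac{H{\left(o{\left(2,10 \right)},Z \right)}}{-99844} = - \frac{45}{314 \left(-99844\right)} = \left(- \frac{45}{314}\right) \left(- \frac{1}{99844}\right) = \frac{45}{31351016}$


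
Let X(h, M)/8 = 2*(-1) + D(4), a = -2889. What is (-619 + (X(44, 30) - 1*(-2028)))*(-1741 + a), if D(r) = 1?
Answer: -6486630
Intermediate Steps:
X(h, M) = -8 (X(h, M) = 8*(2*(-1) + 1) = 8*(-2 + 1) = 8*(-1) = -8)
(-619 + (X(44, 30) - 1*(-2028)))*(-1741 + a) = (-619 + (-8 - 1*(-2028)))*(-1741 - 2889) = (-619 + (-8 + 2028))*(-4630) = (-619 + 2020)*(-4630) = 1401*(-4630) = -6486630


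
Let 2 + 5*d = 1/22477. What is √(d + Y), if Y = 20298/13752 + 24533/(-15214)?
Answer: I*√3047252021806807335255/75363842190 ≈ 0.73247*I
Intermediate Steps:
Y = -2380337/17435244 (Y = 20298*(1/13752) + 24533*(-1/15214) = 3383/2292 - 24533/15214 = -2380337/17435244 ≈ -0.13652)
d = -44953/112385 (d = -⅖ + (⅕)/22477 = -⅖ + (⅕)*(1/22477) = -⅖ + 1/112385 = -44953/112385 ≈ -0.39999)
√(d + Y) = √(-44953/112385 - 2380337/17435244) = √(-1051280697277/1959459896940) = I*√3047252021806807335255/75363842190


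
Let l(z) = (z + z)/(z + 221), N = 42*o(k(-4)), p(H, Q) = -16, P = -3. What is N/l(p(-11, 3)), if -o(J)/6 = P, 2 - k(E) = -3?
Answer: -38745/8 ≈ -4843.1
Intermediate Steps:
k(E) = 5 (k(E) = 2 - 1*(-3) = 2 + 3 = 5)
o(J) = 18 (o(J) = -6*(-3) = 18)
N = 756 (N = 42*18 = 756)
l(z) = 2*z/(221 + z) (l(z) = (2*z)/(221 + z) = 2*z/(221 + z))
N/l(p(-11, 3)) = 756/((2*(-16)/(221 - 16))) = 756/((2*(-16)/205)) = 756/((2*(-16)*(1/205))) = 756/(-32/205) = 756*(-205/32) = -38745/8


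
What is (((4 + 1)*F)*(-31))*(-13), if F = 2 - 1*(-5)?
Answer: 14105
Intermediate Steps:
F = 7 (F = 2 + 5 = 7)
(((4 + 1)*F)*(-31))*(-13) = (((4 + 1)*7)*(-31))*(-13) = ((5*7)*(-31))*(-13) = (35*(-31))*(-13) = -1085*(-13) = 14105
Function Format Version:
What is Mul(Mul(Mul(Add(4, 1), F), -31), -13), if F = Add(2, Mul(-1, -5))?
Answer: 14105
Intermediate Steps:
F = 7 (F = Add(2, 5) = 7)
Mul(Mul(Mul(Add(4, 1), F), -31), -13) = Mul(Mul(Mul(Add(4, 1), 7), -31), -13) = Mul(Mul(Mul(5, 7), -31), -13) = Mul(Mul(35, -31), -13) = Mul(-1085, -13) = 14105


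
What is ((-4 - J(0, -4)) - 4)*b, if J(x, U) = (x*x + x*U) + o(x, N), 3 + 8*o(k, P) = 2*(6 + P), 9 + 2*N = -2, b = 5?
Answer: -155/4 ≈ -38.750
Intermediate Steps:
N = -11/2 (N = -9/2 + (1/2)*(-2) = -9/2 - 1 = -11/2 ≈ -5.5000)
o(k, P) = 9/8 + P/4 (o(k, P) = -3/8 + (2*(6 + P))/8 = -3/8 + (12 + 2*P)/8 = -3/8 + (3/2 + P/4) = 9/8 + P/4)
J(x, U) = -1/4 + x**2 + U*x (J(x, U) = (x*x + x*U) + (9/8 + (1/4)*(-11/2)) = (x**2 + U*x) + (9/8 - 11/8) = (x**2 + U*x) - 1/4 = -1/4 + x**2 + U*x)
((-4 - J(0, -4)) - 4)*b = ((-4 - (-1/4 + 0**2 - 4*0)) - 4)*5 = ((-4 - (-1/4 + 0 + 0)) - 4)*5 = ((-4 - 1*(-1/4)) - 4)*5 = ((-4 + 1/4) - 4)*5 = (-15/4 - 4)*5 = -31/4*5 = -155/4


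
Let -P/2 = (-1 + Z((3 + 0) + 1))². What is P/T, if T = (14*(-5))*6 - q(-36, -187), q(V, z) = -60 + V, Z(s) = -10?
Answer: 121/162 ≈ 0.74691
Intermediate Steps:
T = -324 (T = (14*(-5))*6 - (-60 - 36) = -70*6 - 1*(-96) = -420 + 96 = -324)
P = -242 (P = -2*(-1 - 10)² = -2*(-11)² = -2*121 = -242)
P/T = -242/(-324) = -242*(-1/324) = 121/162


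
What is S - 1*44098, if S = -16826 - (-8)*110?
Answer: -60044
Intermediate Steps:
S = -15946 (S = -16826 - 1*(-880) = -16826 + 880 = -15946)
S - 1*44098 = -15946 - 1*44098 = -15946 - 44098 = -60044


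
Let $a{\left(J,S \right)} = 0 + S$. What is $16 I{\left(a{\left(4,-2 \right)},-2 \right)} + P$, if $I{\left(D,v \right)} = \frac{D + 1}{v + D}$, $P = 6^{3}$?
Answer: $220$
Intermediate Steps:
$a{\left(J,S \right)} = S$
$P = 216$
$I{\left(D,v \right)} = \frac{1 + D}{D + v}$
$16 I{\left(a{\left(4,-2 \right)},-2 \right)} + P = 16 \frac{1 - 2}{-2 - 2} + 216 = 16 \frac{1}{-4} \left(-1\right) + 216 = 16 \left(\left(- \frac{1}{4}\right) \left(-1\right)\right) + 216 = 16 \cdot \frac{1}{4} + 216 = 4 + 216 = 220$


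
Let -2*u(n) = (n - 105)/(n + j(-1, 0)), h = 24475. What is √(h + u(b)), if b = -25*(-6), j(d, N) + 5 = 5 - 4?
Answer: √521705815/146 ≈ 156.44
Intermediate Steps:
j(d, N) = -4 (j(d, N) = -5 + (5 - 4) = -5 + 1 = -4)
b = 150
u(n) = -(-105 + n)/(2*(-4 + n)) (u(n) = -(n - 105)/(2*(n - 4)) = -(-105 + n)/(2*(-4 + n)))
√(h + u(b)) = √(24475 + (105 - 1*150)/(2*(-4 + 150))) = √(24475 + (½)*(105 - 150)/146) = √(24475 + (½)*(1/146)*(-45)) = √(24475 - 45/292) = √(7146655/292) = √521705815/146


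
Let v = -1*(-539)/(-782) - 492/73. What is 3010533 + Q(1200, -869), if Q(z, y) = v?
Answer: 171858862747/57086 ≈ 3.0105e+6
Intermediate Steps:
v = -424091/57086 (v = 539*(-1/782) - 492*1/73 = -539/782 - 492/73 = -424091/57086 ≈ -7.4290)
Q(z, y) = -424091/57086
3010533 + Q(1200, -869) = 3010533 - 424091/57086 = 171858862747/57086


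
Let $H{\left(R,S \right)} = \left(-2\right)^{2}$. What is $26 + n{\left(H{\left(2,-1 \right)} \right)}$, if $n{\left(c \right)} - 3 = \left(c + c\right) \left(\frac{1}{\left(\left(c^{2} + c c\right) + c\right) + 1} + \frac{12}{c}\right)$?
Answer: $\frac{1969}{37} \approx 53.216$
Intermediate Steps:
$H{\left(R,S \right)} = 4$
$n{\left(c \right)} = 3 + 2 c \left(\frac{1}{1 + c + 2 c^{2}} + \frac{12}{c}\right)$ ($n{\left(c \right)} = 3 + \left(c + c\right) \left(\frac{1}{\left(\left(c^{2} + c c\right) + c\right) + 1} + \frac{12}{c}\right) = 3 + 2 c \left(\frac{1}{\left(\left(c^{2} + c^{2}\right) + c\right) + 1} + \frac{12}{c}\right) = 3 + 2 c \left(\frac{1}{\left(2 c^{2} + c\right) + 1} + \frac{12}{c}\right) = 3 + 2 c \left(\frac{1}{\left(c + 2 c^{2}\right) + 1} + \frac{12}{c}\right) = 3 + 2 c \left(\frac{1}{1 + c + 2 c^{2}} + \frac{12}{c}\right)$)
$26 + n{\left(H{\left(2,-1 \right)} \right)} = 26 + \frac{27 + 29 \cdot 4 + 54 \cdot 4^{2}}{1 + 4 + 2 \cdot 4^{2}} = 26 + \frac{27 + 116 + 54 \cdot 16}{1 + 4 + 2 \cdot 16} = 26 + \frac{27 + 116 + 864}{1 + 4 + 32} = 26 + \frac{1}{37} \cdot 1007 = 26 + \frac{1007}{37} = \frac{1969}{37}$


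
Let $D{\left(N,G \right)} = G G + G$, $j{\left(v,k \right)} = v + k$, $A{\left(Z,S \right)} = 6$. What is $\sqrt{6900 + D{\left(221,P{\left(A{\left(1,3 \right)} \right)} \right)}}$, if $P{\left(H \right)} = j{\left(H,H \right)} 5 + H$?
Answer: $3 \sqrt{1258} \approx 106.4$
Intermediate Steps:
$j{\left(v,k \right)} = k + v$
$P{\left(H \right)} = 11 H$ ($P{\left(H \right)} = \left(H + H\right) 5 + H = 2 H 5 + H = 10 H + H = 11 H$)
$D{\left(N,G \right)} = G + G^{2}$ ($D{\left(N,G \right)} = G^{2} + G = G + G^{2}$)
$\sqrt{6900 + D{\left(221,P{\left(A{\left(1,3 \right)} \right)} \right)}} = \sqrt{6900 + 11 \cdot 6 \left(1 + 11 \cdot 6\right)} = \sqrt{6900 + 66 \left(1 + 66\right)} = \sqrt{6900 + 66 \cdot 67} = \sqrt{6900 + 4422} = \sqrt{11322} = 3 \sqrt{1258}$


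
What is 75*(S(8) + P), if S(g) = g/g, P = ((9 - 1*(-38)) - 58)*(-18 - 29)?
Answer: 38850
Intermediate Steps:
P = 517 (P = ((9 + 38) - 58)*(-47) = (47 - 58)*(-47) = -11*(-47) = 517)
S(g) = 1
75*(S(8) + P) = 75*(1 + 517) = 75*518 = 38850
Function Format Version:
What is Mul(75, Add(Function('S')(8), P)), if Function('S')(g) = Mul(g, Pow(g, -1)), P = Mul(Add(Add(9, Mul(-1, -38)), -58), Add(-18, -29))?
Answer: 38850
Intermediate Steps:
P = 517 (P = Mul(Add(Add(9, 38), -58), -47) = Mul(Add(47, -58), -47) = Mul(-11, -47) = 517)
Function('S')(g) = 1
Mul(75, Add(Function('S')(8), P)) = Mul(75, Add(1, 517)) = Mul(75, 518) = 38850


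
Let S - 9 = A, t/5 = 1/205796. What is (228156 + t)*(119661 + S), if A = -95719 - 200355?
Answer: -2070700368774281/51449 ≈ -4.0248e+10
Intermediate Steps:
A = -296074
t = 5/205796 ≈ 2.4296e-5
S = -296065 (S = 9 - 296074 = -296065)
(228156 + t)*(119661 + S) = (228156 + 5/205796)*(119661 - 296065) = (46953592181/205796)*(-176404) = -2070700368774281/51449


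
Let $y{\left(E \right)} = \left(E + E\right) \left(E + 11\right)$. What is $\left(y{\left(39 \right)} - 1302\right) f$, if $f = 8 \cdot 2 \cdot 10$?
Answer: $415680$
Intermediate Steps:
$f = 160$ ($f = 16 \cdot 10 = 160$)
$y{\left(E \right)} = 2 E \left(11 + E\right)$
$\left(y{\left(39 \right)} - 1302\right) f = \left(2 \cdot 39 \left(11 + 39\right) - 1302\right) 160 = \left(2 \cdot 39 \cdot 50 - 1302\right) 160 = \left(3900 - 1302\right) 160 = 2598 \cdot 160 = 415680$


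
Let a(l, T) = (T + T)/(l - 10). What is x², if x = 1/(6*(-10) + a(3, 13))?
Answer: 49/198916 ≈ 0.00024634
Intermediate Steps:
a(l, T) = 2*T/(-10 + l) (a(l, T) = (2*T)/(-10 + l) = 2*T/(-10 + l))
x = -7/446 (x = 1/(6*(-10) + 2*13/(-10 + 3)) = 1/(-60 + 2*13/(-7)) = 1/(-60 + 2*13*(-⅐)) = 1/(-60 - 26/7) = 1/(-446/7) = -7/446 ≈ -0.015695)
x² = (-7/446)² = 49/198916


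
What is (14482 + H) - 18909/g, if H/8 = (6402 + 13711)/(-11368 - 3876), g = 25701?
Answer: 472451820559/32648837 ≈ 14471.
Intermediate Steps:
H = -40226/3811 (H = 8*((6402 + 13711)/(-11368 - 3876)) = 8*(20113/(-15244)) = 8*(20113*(-1/15244)) = 8*(-20113/15244) = -40226/3811 ≈ -10.555)
(14482 + H) - 18909/g = (14482 - 40226/3811) - 18909/25701 = 55150676/3811 - 18909*1/25701 = 55150676/3811 - 6303/8567 = 472451820559/32648837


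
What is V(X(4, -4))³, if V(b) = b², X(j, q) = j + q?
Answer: 0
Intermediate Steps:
V(X(4, -4))³ = ((4 - 4)²)³ = (0²)³ = 0³ = 0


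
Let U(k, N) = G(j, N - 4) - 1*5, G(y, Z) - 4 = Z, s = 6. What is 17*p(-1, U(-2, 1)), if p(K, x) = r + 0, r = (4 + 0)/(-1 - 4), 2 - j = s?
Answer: -68/5 ≈ -13.600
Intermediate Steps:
j = -4 (j = 2 - 1*6 = 2 - 6 = -4)
G(y, Z) = 4 + Z
r = -⅘ (r = 4/(-5) = 4*(-⅕) = -⅘ ≈ -0.80000)
U(k, N) = -5 + N (U(k, N) = (4 + (N - 4)) - 1*5 = (4 + (-4 + N)) - 5 = N - 5 = -5 + N)
p(K, x) = -⅘ (p(K, x) = -⅘ + 0 = -⅘)
17*p(-1, U(-2, 1)) = 17*(-⅘) = -68/5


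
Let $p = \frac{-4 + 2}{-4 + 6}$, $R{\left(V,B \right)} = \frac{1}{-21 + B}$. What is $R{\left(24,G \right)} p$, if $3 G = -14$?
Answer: $\frac{3}{77} \approx 0.038961$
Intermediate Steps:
$G = - \frac{14}{3}$ ($G = \frac{1}{3} \left(-14\right) = - \frac{14}{3} \approx -4.6667$)
$p = -1$ ($p = - \frac{2}{2} = \left(-2\right) \frac{1}{2} = -1$)
$R{\left(24,G \right)} p = \frac{1}{-21 - \frac{14}{3}} \left(-1\right) = \frac{1}{- \frac{77}{3}} \left(-1\right) = \left(- \frac{3}{77}\right) \left(-1\right) = \frac{3}{77}$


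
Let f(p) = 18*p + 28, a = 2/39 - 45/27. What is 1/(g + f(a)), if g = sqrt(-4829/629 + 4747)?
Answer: 8177/35976533 + 507*sqrt(208341154)/503671462 ≈ 0.014757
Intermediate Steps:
a = -21/13 (a = 2*(1/39) - 45*1/27 = 2/39 - 5/3 = -21/13 ≈ -1.6154)
f(p) = 28 + 18*p
g = 3*sqrt(208341154)/629 (g = sqrt(-4829*1/629 + 4747) = sqrt(-4829/629 + 4747) = sqrt(2981034/629) = 3*sqrt(208341154)/629 ≈ 68.843)
1/(g + f(a)) = 1/(3*sqrt(208341154)/629 + (28 + 18*(-21/13))) = 1/(3*sqrt(208341154)/629 + (28 - 378/13)) = 1/(3*sqrt(208341154)/629 - 14/13) = 1/(-14/13 + 3*sqrt(208341154)/629)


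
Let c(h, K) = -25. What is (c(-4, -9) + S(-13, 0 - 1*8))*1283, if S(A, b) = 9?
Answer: -20528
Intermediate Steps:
(c(-4, -9) + S(-13, 0 - 1*8))*1283 = (-25 + 9)*1283 = -16*1283 = -20528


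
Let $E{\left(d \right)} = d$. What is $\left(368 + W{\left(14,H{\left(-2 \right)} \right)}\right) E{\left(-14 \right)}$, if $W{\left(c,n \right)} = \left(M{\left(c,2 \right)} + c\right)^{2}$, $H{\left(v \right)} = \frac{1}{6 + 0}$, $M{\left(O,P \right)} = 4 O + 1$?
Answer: $-75726$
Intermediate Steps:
$M{\left(O,P \right)} = 1 + 4 O$
$H{\left(v \right)} = \frac{1}{6}$
$W{\left(c,n \right)} = \left(1 + 5 c\right)^{2}$ ($W{\left(c,n \right)} = \left(\left(1 + 4 c\right) + c\right)^{2} = \left(1 + 5 c\right)^{2}$)
$\left(368 + W{\left(14,H{\left(-2 \right)} \right)}\right) E{\left(-14 \right)} = \left(368 + \left(1 + 5 \cdot 14\right)^{2}\right) \left(-14\right) = \left(368 + \left(1 + 70\right)^{2}\right) \left(-14\right) = \left(368 + 71^{2}\right) \left(-14\right) = \left(368 + 5041\right) \left(-14\right) = 5409 \left(-14\right) = -75726$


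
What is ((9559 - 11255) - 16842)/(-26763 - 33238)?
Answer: 18538/60001 ≈ 0.30896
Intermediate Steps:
((9559 - 11255) - 16842)/(-26763 - 33238) = (-1696 - 16842)/(-60001) = -18538*(-1/60001) = 18538/60001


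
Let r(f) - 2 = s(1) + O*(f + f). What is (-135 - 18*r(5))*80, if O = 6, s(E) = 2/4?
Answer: -100800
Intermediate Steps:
s(E) = 1/2 (s(E) = 2*(1/4) = 1/2)
r(f) = 5/2 + 12*f (r(f) = 2 + (1/2 + 6*(f + f)) = 2 + (1/2 + 6*(2*f)) = 2 + (1/2 + 12*f) = 5/2 + 12*f)
(-135 - 18*r(5))*80 = (-135 - 18*(5/2 + 12*5))*80 = (-135 - 18*(5/2 + 60))*80 = (-135 - 18*125/2)*80 = (-135 - 1125)*80 = -1260*80 = -100800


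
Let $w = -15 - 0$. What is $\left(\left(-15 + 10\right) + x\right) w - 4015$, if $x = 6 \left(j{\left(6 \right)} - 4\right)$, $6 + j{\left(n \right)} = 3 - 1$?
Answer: $-3220$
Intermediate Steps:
$j{\left(n \right)} = -4$ ($j{\left(n \right)} = -6 + \left(3 - 1\right) = -6 + 2 = -4$)
$w = -15$ ($w = -15 + 0 = -15$)
$x = -48$ ($x = 6 \left(-4 - 4\right) = 6 \left(-8\right) = -48$)
$\left(\left(-15 + 10\right) + x\right) w - 4015 = \left(\left(-15 + 10\right) - 48\right) \left(-15\right) - 4015 = \left(-5 - 48\right) \left(-15\right) - 4015 = \left(-53\right) \left(-15\right) - 4015 = 795 - 4015 = -3220$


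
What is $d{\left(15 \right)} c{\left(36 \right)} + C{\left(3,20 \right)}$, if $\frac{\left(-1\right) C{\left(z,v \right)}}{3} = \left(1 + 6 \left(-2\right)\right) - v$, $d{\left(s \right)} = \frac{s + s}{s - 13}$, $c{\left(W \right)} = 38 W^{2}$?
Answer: $738813$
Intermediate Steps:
$d{\left(s \right)} = \frac{2 s}{-13 + s}$
$C{\left(z,v \right)} = 33 + 3 v$ ($C{\left(z,v \right)} = - 3 \left(\left(1 + 6 \left(-2\right)\right) - v\right) = - 3 \left(\left(1 - 12\right) - v\right) = - 3 \left(-11 - v\right) = 33 + 3 v$)
$d{\left(15 \right)} c{\left(36 \right)} + C{\left(3,20 \right)} = 2 \cdot 15 \frac{1}{-13 + 15} \cdot 38 \cdot 36^{2} + \left(33 + 3 \cdot 20\right) = 2 \cdot 15 \cdot \frac{1}{2} \cdot 38 \cdot 1296 + \left(33 + 60\right) = 2 \cdot 15 \cdot \frac{1}{2} \cdot 49248 + 93 = 15 \cdot 49248 + 93 = 738720 + 93 = 738813$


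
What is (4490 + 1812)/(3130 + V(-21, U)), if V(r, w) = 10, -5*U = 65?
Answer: 3151/1570 ≈ 2.0070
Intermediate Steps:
U = -13 (U = -⅕*65 = -13)
(4490 + 1812)/(3130 + V(-21, U)) = (4490 + 1812)/(3130 + 10) = 6302/3140 = 6302*(1/3140) = 3151/1570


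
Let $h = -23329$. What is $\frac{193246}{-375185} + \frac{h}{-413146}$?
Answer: $- \frac{71086121051}{155006182010} \approx -0.4586$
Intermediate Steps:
$\frac{193246}{-375185} + \frac{h}{-413146} = \frac{193246}{-375185} - \frac{23329}{-413146} = 193246 \left(- \frac{1}{375185}\right) - - \frac{23329}{413146} = - \frac{193246}{375185} + \frac{23329}{413146} = - \frac{71086121051}{155006182010}$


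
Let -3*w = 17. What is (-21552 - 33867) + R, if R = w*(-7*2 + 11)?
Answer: -55402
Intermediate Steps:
w = -17/3 (w = -⅓*17 = -17/3 ≈ -5.6667)
R = 17 (R = -17*(-7*2 + 11)/3 = -17*(-14 + 11)/3 = -17/3*(-3) = 17)
(-21552 - 33867) + R = (-21552 - 33867) + 17 = -55419 + 17 = -55402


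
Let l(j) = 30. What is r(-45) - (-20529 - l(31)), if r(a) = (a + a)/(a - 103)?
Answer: 1521411/74 ≈ 20560.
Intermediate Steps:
r(a) = 2*a/(-103 + a) (r(a) = (2*a)/(-103 + a) = 2*a/(-103 + a))
r(-45) - (-20529 - l(31)) = 2*(-45)/(-103 - 45) - (-20529 - 1*30) = 2*(-45)/(-148) - (-20529 - 30) = 2*(-45)*(-1/148) - 1*(-20559) = 45/74 + 20559 = 1521411/74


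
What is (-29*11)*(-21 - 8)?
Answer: 9251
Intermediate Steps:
(-29*11)*(-21 - 8) = -319*(-29) = 9251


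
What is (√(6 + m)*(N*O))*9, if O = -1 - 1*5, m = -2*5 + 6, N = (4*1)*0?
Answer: 0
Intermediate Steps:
N = 0 (N = 4*0 = 0)
m = -4 (m = -10 + 6 = -4)
O = -6 (O = -1 - 5 = -6)
(√(6 + m)*(N*O))*9 = (√(6 - 4)*(0*(-6)))*9 = (√2*0)*9 = 0*9 = 0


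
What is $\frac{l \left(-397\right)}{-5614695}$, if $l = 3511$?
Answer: $\frac{1393867}{5614695} \approx 0.24825$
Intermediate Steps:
$\frac{l \left(-397\right)}{-5614695} = \frac{3511 \left(-397\right)}{-5614695} = \left(-1393867\right) \left(- \frac{1}{5614695}\right) = \frac{1393867}{5614695}$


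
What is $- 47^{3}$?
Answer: $-103823$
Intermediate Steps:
$- 47^{3} = \left(-1\right) 103823 = -103823$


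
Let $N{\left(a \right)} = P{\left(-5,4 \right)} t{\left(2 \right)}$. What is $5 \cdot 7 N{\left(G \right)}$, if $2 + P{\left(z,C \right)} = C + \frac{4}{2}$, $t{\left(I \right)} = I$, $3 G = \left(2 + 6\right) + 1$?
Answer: $280$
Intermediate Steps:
$G = 3$ ($G = \frac{\left(2 + 6\right) + 1}{3} = \frac{8 + 1}{3} = \frac{1}{3} \cdot 9 = 3$)
$P{\left(z,C \right)} = C$ ($P{\left(z,C \right)} = -2 + \left(C + \frac{4}{2}\right) = -2 + \left(C + 4 \cdot \frac{1}{2}\right) = -2 + \left(C + 2\right) = -2 + \left(2 + C\right) = C$)
$N{\left(a \right)} = 8$ ($N{\left(a \right)} = 4 \cdot 2 = 8$)
$5 \cdot 7 N{\left(G \right)} = 5 \cdot 7 \cdot 8 = 35 \cdot 8 = 280$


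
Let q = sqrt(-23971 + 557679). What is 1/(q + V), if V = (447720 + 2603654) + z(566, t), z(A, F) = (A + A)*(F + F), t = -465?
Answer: 999307/1997228693644 - 7*sqrt(2723)/1997228693644 ≈ 5.0016e-7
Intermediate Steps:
q = 14*sqrt(2723) (q = sqrt(533708) = 14*sqrt(2723) ≈ 730.55)
z(A, F) = 4*A*F (z(A, F) = (2*A)*(2*F) = 4*A*F)
V = 1998614 (V = (447720 + 2603654) + 4*566*(-465) = 3051374 - 1052760 = 1998614)
1/(q + V) = 1/(14*sqrt(2723) + 1998614) = 1/(1998614 + 14*sqrt(2723))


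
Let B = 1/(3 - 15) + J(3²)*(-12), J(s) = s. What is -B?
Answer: 1297/12 ≈ 108.08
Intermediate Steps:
B = -1297/12 (B = 1/(3 - 15) + 3²*(-12) = 1/(-12) + 9*(-12) = -1/12 - 108 = -1297/12 ≈ -108.08)
-B = -1*(-1297/12) = 1297/12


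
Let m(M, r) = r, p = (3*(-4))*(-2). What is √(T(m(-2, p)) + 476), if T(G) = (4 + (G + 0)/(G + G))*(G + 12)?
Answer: √638 ≈ 25.259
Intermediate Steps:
p = 24 (p = -12*(-2) = 24)
T(G) = 54 + 9*G/2 (T(G) = (4 + G/((2*G)))*(12 + G) = (4 + G*(1/(2*G)))*(12 + G) = (4 + ½)*(12 + G) = 9*(12 + G)/2 = 54 + 9*G/2)
√(T(m(-2, p)) + 476) = √((54 + (9/2)*24) + 476) = √((54 + 108) + 476) = √(162 + 476) = √638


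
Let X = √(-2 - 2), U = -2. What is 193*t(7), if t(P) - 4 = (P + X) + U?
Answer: 1737 + 386*I ≈ 1737.0 + 386.0*I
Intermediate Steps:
X = 2*I (X = √(-4) = 2*I ≈ 2.0*I)
t(P) = 2 + P + 2*I (t(P) = 4 + ((P + 2*I) - 2) = 4 + (-2 + P + 2*I) = 2 + P + 2*I)
193*t(7) = 193*(2 + 7 + 2*I) = 193*(9 + 2*I) = 1737 + 386*I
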